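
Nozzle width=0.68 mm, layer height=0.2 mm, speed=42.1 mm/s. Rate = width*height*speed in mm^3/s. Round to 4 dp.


Rate = 0.68 * 0.2 * 42.1 = 5.7256 mm^3/s


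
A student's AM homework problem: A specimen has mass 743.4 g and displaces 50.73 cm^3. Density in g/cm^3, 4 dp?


rho = 743.4 / 50.73 = 14.6541 g/cm^3


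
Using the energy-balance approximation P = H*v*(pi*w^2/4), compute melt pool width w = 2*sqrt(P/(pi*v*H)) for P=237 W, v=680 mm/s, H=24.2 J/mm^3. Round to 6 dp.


w = 2*sqrt(237/(pi*680*24.2)) = 0.135415 mm


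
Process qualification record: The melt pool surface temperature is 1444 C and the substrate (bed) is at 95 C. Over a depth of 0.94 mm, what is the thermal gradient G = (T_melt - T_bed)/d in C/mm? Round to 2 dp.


G = (1444-95)/0.94 = 1435.11 C/mm


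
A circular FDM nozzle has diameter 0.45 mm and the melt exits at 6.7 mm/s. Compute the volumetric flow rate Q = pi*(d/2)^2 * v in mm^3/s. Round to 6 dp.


A = pi*(0.45/2)^2 = 0.15904313 mm^2
Q = 0.15904313 * 6.7 = 1.065589 mm^3/s


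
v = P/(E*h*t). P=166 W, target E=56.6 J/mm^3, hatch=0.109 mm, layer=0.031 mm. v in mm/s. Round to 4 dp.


v = 166 / (56.6*0.109*0.031) = 867.9675 mm/s


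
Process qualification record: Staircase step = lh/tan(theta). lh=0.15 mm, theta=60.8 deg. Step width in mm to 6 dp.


step = 0.15 / tan(60.8) = 0.083832 mm


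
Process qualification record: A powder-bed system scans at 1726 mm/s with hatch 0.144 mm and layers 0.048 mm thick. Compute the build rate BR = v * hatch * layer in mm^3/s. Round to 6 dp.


Rate = 1726 * 0.144 * 0.048 = 11.930112 mm^3/s


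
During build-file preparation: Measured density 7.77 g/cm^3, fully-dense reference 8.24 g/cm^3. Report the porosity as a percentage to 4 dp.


Porosity = (1-7.77/8.24)*100 = 5.7039 %


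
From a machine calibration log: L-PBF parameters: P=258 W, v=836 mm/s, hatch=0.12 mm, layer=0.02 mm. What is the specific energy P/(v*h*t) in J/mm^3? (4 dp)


Build rate = 836 * 0.12 * 0.02 = 2.0064 mm^3/s
SE = 258 / 2.0064 = 128.5885 J/mm^3


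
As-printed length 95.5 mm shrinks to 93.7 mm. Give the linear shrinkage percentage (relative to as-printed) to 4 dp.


Shrinkage = ((95.5-93.7)/95.5)*100 = 1.8848 %


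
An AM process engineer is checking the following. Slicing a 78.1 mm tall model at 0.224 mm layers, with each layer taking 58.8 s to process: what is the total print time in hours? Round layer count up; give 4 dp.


Layers = ceil(78.1/0.224) = 349
t = 349 * 58.8 / 3600 = 5.7003 hrs


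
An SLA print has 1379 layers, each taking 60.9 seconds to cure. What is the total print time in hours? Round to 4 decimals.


t = 1379 * 60.9 / 3600 = 23.3281 hrs


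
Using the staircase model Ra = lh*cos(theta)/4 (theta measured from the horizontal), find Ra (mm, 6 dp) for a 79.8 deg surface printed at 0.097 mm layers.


Ra = 0.097 * cos(79.8) / 4 = 0.004294 mm


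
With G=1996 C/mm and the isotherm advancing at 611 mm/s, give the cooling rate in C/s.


CR = 1996 * 611 = 1219556 C/s


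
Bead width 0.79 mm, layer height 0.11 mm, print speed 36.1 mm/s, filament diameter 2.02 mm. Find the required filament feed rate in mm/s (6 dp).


Q = 0.79 * 0.11 * 36.1 = 3.13709 mm^3/s
A_fil = pi*(2.02/2)^2 = 3.20473867 mm^2
v_feed = 3.13709 / 3.20473867 = 0.978891 mm/s


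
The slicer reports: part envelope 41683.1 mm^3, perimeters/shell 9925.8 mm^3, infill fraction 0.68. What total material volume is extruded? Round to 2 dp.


V_infill = (41683.1 - 9925.8) * 0.68 = 21594.96
V_total = 9925.8 + 21594.96 = 31520.76 mm^3


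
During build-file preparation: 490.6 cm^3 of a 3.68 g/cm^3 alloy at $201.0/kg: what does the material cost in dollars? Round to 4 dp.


Mass = 490.6*3.68/1000 = 1.805408 kg
Cost = 1.805408 * 201.0 = 362.887 $


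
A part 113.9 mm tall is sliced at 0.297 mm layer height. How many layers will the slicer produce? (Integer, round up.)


Layers = ceil(113.9/0.297) = 384


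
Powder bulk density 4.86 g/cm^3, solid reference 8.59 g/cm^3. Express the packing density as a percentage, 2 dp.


Packing = (4.86/8.59)*100 = 56.58 %


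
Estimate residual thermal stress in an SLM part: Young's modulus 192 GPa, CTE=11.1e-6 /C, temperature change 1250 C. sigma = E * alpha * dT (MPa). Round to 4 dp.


sigma = 192*1000 * 11.1e-6 * 1250 = 2664.0 MPa


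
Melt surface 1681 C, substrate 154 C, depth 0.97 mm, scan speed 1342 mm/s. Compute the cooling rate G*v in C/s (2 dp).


G = (1681-154)/0.97 = 1574.22680412 C/mm
CR = 1574.22680412 * 1342 = 2112612.37 C/s


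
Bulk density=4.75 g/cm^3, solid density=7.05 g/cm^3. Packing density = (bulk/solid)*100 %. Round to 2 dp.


Packing = (4.75/7.05)*100 = 67.38 %


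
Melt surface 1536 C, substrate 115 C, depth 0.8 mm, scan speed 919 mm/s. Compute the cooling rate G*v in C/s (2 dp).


G = (1536-115)/0.8 = 1776.25 C/mm
CR = 1776.25 * 919 = 1632373.75 C/s


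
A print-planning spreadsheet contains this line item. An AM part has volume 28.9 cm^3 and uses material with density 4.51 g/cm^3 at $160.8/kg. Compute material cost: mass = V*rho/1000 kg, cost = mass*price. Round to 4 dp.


Mass = 28.9*4.51/1000 = 0.130339 kg
Cost = 0.130339 * 160.8 = 20.9585 $


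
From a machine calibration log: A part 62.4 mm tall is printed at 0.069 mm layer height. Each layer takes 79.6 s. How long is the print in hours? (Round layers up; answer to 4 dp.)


Layers = ceil(62.4/0.069) = 905
t = 905 * 79.6 / 3600 = 20.0106 hrs


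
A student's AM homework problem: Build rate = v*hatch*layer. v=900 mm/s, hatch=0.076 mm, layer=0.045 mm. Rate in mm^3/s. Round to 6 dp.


Rate = 900 * 0.076 * 0.045 = 3.078 mm^3/s


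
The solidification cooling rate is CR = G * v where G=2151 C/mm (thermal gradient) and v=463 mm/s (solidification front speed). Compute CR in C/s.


CR = 2151 * 463 = 995913 C/s


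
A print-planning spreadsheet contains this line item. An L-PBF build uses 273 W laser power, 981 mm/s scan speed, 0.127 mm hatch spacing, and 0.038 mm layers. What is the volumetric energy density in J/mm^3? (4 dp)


E = 273 / (981*0.127*0.038) = 57.6642 J/mm^3


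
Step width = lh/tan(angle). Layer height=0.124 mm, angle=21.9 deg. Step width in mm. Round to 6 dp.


step = 0.124 / tan(21.9) = 0.30846 mm


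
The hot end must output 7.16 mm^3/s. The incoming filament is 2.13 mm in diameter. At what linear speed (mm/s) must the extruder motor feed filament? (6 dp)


A = pi*(2.13/2)^2 = 3.563273
v = 7.16 / 3.563273 = 2.009389 mm/s


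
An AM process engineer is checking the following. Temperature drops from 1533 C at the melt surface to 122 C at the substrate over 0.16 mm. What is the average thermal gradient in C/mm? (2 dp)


G = (1533-122)/0.16 = 8818.75 C/mm


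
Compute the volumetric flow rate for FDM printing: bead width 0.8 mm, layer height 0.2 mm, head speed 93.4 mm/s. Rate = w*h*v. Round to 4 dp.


Rate = 0.8 * 0.2 * 93.4 = 14.944 mm^3/s


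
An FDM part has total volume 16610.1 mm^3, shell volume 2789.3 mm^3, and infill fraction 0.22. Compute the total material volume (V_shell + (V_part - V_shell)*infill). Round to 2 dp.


V_infill = (16610.1 - 2789.3) * 0.22 = 3040.58
V_total = 2789.3 + 3040.58 = 5829.88 mm^3


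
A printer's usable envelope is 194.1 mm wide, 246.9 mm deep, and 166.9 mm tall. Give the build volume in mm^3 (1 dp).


V = 194.1 * 246.9 * 166.9 = 7998397.1 mm^3


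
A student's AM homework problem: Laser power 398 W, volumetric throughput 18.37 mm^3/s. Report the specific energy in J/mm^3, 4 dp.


SE = 398 / 18.37 = 21.6658 J/mm^3


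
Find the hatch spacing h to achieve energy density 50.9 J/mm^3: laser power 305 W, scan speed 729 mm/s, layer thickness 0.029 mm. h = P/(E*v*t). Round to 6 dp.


h = 305 / (50.9*729*0.029) = 0.283437 mm


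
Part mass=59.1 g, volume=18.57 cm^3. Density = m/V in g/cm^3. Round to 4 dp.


rho = 59.1 / 18.57 = 3.1826 g/cm^3


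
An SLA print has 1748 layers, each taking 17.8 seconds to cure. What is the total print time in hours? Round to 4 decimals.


t = 1748 * 17.8 / 3600 = 8.6429 hrs


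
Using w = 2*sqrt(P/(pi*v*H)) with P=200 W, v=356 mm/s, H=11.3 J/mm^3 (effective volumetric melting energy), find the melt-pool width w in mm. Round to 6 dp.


w = 2*sqrt(200/(pi*356*11.3)) = 0.251597 mm


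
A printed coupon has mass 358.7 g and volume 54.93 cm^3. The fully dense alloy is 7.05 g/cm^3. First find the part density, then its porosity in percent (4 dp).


rho_part = 358.7 / 54.93 = 6.53012926 g/cm^3
Porosity = (1 - 6.53012926/7.05)*100 = 7.3741 %


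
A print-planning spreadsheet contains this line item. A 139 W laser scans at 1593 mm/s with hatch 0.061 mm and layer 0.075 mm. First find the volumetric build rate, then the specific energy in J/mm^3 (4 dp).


Build rate = 1593 * 0.061 * 0.075 = 7.287975 mm^3/s
SE = 139 / 7.287975 = 19.0725 J/mm^3


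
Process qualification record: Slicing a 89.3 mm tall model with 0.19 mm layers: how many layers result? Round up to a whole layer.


Layers = ceil(89.3/0.19) = 470


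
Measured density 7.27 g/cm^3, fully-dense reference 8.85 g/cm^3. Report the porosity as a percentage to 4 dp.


Porosity = (1-7.27/8.85)*100 = 17.8531 %


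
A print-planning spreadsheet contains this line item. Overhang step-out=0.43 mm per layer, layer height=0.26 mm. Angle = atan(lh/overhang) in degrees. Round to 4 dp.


angle = atan(0.26/0.43) = 31.1593 degrees


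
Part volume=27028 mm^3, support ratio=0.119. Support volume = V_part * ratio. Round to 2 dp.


V_support = 27028 * 0.119 = 3216.33 mm^3


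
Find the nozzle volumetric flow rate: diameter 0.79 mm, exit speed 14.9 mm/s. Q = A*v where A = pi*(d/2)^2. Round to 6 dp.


A = pi*(0.79/2)^2 = 0.49016699 mm^2
Q = 0.49016699 * 14.9 = 7.303488 mm^3/s


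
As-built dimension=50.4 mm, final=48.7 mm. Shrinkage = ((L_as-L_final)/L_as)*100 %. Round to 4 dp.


Shrinkage = ((50.4-48.7)/50.4)*100 = 3.373 %


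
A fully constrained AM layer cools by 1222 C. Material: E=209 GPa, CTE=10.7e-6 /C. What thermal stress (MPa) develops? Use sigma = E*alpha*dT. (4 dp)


sigma = 209*1000 * 10.7e-6 * 1222 = 2732.7586 MPa


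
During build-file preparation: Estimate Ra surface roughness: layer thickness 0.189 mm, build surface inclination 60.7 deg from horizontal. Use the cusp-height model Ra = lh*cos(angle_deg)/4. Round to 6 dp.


Ra = 0.189 * cos(60.7) / 4 = 0.023123 mm


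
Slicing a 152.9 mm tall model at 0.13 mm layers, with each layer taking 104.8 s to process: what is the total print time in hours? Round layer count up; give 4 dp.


Layers = ceil(152.9/0.13) = 1177
t = 1177 * 104.8 / 3600 = 34.2638 hrs


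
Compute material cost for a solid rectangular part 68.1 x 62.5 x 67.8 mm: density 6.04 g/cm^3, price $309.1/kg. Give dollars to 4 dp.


V = 68.1 * 62.5 * 67.8 = 288573.75 mm^3 = 288.57375 cm^3
Mass = 288.57375 * 6.04 / 1000 = 1.74298545 kg
Cost = 1.74298545 * 309.1 = 538.7568 $


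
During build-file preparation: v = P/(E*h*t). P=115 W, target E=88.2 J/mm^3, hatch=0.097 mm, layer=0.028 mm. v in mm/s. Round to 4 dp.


v = 115 / (88.2*0.097*0.028) = 480.0644 mm/s


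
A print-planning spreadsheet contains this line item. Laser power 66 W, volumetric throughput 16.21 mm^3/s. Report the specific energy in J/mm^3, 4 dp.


SE = 66 / 16.21 = 4.0716 J/mm^3


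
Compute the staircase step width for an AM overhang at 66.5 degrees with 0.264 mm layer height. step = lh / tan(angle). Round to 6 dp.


step = 0.264 / tan(66.5) = 0.11479 mm


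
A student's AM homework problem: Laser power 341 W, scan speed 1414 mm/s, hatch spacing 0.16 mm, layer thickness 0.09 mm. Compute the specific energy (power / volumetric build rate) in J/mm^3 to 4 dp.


Build rate = 1414 * 0.16 * 0.09 = 20.3616 mm^3/s
SE = 341 / 20.3616 = 16.7472 J/mm^3


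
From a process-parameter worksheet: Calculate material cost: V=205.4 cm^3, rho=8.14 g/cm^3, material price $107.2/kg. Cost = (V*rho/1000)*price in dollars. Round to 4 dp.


Mass = 205.4*8.14/1000 = 1.671956 kg
Cost = 1.671956 * 107.2 = 179.2337 $


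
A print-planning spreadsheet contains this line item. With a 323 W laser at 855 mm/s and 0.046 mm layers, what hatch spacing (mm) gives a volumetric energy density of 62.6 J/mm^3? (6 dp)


h = 323 / (62.6*855*0.046) = 0.131191 mm


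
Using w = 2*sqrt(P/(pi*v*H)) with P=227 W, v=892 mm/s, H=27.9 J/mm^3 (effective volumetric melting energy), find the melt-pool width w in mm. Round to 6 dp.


w = 2*sqrt(227/(pi*892*27.9)) = 0.107766 mm


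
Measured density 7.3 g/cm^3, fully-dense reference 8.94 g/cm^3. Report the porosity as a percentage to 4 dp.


Porosity = (1-7.3/8.94)*100 = 18.3445 %


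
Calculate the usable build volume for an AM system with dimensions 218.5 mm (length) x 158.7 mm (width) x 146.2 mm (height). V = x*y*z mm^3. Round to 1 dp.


V = 218.5 * 158.7 * 146.2 = 5069623.9 mm^3


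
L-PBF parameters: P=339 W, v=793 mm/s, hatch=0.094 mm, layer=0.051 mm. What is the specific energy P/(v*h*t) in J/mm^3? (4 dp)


Build rate = 793 * 0.094 * 0.051 = 3.801642 mm^3/s
SE = 339 / 3.801642 = 89.172 J/mm^3


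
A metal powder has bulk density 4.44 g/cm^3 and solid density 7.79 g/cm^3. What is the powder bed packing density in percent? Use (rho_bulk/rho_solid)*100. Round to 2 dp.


Packing = (4.44/7.79)*100 = 57.0 %


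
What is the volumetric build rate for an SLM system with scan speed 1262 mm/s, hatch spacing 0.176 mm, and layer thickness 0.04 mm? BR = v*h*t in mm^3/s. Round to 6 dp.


Rate = 1262 * 0.176 * 0.04 = 8.88448 mm^3/s


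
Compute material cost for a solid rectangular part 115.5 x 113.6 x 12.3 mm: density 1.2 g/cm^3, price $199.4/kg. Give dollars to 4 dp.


V = 115.5 * 113.6 * 12.3 = 161385.84 mm^3 = 161.38584 cm^3
Mass = 161.38584 * 1.2 / 1000 = 0.19366301 kg
Cost = 0.19366301 * 199.4 = 38.6164 $


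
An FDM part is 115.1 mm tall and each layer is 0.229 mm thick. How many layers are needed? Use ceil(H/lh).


Layers = ceil(115.1/0.229) = 503


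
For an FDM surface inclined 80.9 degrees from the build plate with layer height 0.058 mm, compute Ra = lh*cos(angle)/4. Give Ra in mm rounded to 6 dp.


Ra = 0.058 * cos(80.9) / 4 = 0.002293 mm


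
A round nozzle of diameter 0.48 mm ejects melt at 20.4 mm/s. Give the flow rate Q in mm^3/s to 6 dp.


A = pi*(0.48/2)^2 = 0.18095574 mm^2
Q = 0.18095574 * 20.4 = 3.691497 mm^3/s


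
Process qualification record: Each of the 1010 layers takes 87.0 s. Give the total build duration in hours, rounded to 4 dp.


t = 1010 * 87.0 / 3600 = 24.4083 hrs


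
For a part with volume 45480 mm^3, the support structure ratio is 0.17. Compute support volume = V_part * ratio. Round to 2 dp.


V_support = 45480 * 0.17 = 7731.6 mm^3


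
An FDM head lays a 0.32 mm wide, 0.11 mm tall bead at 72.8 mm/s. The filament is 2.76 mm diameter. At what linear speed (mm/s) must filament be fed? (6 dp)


Q = 0.32 * 0.11 * 72.8 = 2.56256 mm^3/s
A_fil = pi*(2.76/2)^2 = 5.98284905 mm^2
v_feed = 2.56256 / 5.98284905 = 0.428318 mm/s


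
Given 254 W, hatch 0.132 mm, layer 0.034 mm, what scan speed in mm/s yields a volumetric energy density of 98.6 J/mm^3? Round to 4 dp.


v = 254 / (98.6*0.132*0.034) = 573.9895 mm/s


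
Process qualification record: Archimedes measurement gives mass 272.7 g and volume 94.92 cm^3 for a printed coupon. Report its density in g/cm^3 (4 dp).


rho = 272.7 / 94.92 = 2.8729 g/cm^3


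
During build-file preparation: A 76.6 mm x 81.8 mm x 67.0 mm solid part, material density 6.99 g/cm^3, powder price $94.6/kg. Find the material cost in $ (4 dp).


V = 76.6 * 81.8 * 67.0 = 419813.96 mm^3 = 419.81396 cm^3
Mass = 419.81396 * 6.99 / 1000 = 2.93449958 kg
Cost = 2.93449958 * 94.6 = 277.6037 $


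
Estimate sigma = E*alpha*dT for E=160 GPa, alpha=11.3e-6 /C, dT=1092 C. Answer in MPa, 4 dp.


sigma = 160*1000 * 11.3e-6 * 1092 = 1974.336 MPa


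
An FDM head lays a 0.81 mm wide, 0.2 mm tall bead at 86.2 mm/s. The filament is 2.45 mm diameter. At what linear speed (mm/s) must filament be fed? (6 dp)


Q = 0.81 * 0.2 * 86.2 = 13.9644 mm^3/s
A_fil = pi*(2.45/2)^2 = 4.71435248 mm^2
v_feed = 13.9644 / 4.71435248 = 2.962104 mm/s


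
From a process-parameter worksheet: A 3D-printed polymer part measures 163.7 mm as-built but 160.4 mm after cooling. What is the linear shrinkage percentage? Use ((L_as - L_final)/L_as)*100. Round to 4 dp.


Shrinkage = ((163.7-160.4)/163.7)*100 = 2.0159 %


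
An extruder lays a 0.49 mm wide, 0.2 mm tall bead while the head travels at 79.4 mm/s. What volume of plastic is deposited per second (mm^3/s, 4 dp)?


Rate = 0.49 * 0.2 * 79.4 = 7.7812 mm^3/s


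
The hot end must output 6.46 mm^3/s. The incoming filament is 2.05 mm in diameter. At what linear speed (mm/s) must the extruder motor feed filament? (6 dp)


A = pi*(2.05/2)^2 = 3.300636
v = 6.46 / 3.300636 = 1.957199 mm/s


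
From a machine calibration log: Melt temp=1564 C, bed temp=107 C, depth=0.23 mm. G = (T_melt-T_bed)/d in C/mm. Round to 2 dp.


G = (1564-107)/0.23 = 6334.78 C/mm


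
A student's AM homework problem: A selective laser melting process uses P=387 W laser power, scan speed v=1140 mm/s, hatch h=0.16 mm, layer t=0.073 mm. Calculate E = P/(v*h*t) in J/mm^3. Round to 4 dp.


E = 387 / (1140*0.16*0.073) = 29.0645 J/mm^3


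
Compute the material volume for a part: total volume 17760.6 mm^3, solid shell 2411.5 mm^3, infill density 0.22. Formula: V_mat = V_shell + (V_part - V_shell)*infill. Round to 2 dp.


V_infill = (17760.6 - 2411.5) * 0.22 = 3376.8
V_total = 2411.5 + 3376.8 = 5788.3 mm^3


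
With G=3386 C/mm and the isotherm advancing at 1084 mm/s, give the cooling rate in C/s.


CR = 3386 * 1084 = 3670424 C/s


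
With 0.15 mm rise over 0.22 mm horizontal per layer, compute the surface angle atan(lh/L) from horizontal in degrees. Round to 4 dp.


angle = atan(0.15/0.22) = 34.2869 degrees


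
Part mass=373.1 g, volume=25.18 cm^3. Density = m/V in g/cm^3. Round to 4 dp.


rho = 373.1 / 25.18 = 14.8173 g/cm^3


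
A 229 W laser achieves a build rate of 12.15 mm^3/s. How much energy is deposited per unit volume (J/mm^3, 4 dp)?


SE = 229 / 12.15 = 18.8477 J/mm^3


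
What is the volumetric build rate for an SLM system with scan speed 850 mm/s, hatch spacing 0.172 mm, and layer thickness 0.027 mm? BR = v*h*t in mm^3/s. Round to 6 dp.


Rate = 850 * 0.172 * 0.027 = 3.9474 mm^3/s


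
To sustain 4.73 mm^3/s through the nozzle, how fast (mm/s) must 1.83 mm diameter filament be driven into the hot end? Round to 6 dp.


A = pi*(1.83/2)^2 = 2.63022
v = 4.73 / 2.63022 = 1.798329 mm/s


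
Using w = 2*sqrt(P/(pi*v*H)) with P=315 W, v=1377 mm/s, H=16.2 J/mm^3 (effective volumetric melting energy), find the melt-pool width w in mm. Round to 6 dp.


w = 2*sqrt(315/(pi*1377*16.2)) = 0.134087 mm


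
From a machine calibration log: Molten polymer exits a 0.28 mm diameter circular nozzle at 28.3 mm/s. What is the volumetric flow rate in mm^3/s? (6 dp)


A = pi*(0.28/2)^2 = 0.06157522 mm^2
Q = 0.06157522 * 28.3 = 1.742579 mm^3/s


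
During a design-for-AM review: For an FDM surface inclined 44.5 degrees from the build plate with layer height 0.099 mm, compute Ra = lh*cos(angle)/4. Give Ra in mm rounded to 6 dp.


Ra = 0.099 * cos(44.5) / 4 = 0.017653 mm


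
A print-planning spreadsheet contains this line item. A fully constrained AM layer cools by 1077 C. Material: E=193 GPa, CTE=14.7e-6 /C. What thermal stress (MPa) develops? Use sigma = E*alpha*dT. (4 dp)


sigma = 193*1000 * 14.7e-6 * 1077 = 3055.5567 MPa


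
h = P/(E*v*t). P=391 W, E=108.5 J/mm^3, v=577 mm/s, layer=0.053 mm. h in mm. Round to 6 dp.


h = 391 / (108.5*577*0.053) = 0.117841 mm


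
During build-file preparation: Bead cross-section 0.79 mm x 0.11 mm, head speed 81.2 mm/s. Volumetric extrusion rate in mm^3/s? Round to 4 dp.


Rate = 0.79 * 0.11 * 81.2 = 7.0563 mm^3/s


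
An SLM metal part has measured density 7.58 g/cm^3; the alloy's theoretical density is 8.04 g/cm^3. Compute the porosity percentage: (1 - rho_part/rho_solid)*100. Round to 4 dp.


Porosity = (1-7.58/8.04)*100 = 5.7214 %


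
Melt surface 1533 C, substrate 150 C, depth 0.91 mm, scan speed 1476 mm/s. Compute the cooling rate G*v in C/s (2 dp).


G = (1533-150)/0.91 = 1519.78021978 C/mm
CR = 1519.78021978 * 1476 = 2243195.6 C/s


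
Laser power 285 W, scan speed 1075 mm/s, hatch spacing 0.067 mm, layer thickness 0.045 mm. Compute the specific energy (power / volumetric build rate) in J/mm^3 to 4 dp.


Build rate = 1075 * 0.067 * 0.045 = 3.241125 mm^3/s
SE = 285 / 3.241125 = 87.9324 J/mm^3


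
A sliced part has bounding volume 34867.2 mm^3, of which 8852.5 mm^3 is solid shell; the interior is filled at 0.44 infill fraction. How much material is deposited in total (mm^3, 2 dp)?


V_infill = (34867.2 - 8852.5) * 0.44 = 11446.47
V_total = 8852.5 + 11446.47 = 20298.97 mm^3


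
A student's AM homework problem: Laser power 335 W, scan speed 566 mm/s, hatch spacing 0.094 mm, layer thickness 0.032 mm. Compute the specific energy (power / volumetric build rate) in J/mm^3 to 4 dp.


Build rate = 566 * 0.094 * 0.032 = 1.702528 mm^3/s
SE = 335 / 1.702528 = 196.7662 J/mm^3


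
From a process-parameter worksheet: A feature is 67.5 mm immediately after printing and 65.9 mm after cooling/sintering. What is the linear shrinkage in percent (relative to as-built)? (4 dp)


Shrinkage = ((67.5-65.9)/67.5)*100 = 2.3704 %


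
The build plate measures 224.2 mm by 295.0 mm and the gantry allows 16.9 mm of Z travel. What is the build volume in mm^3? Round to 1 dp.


V = 224.2 * 295.0 * 16.9 = 1117749.1 mm^3


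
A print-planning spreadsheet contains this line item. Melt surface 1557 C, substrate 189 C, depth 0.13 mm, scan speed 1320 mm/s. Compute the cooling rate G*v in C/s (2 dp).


G = (1557-189)/0.13 = 10523.07692308 C/mm
CR = 10523.07692308 * 1320 = 13890461.54 C/s


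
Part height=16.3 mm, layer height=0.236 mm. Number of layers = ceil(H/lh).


Layers = ceil(16.3/0.236) = 70


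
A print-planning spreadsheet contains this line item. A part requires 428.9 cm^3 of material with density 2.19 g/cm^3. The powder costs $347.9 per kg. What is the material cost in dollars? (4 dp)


Mass = 428.9*2.19/1000 = 0.939291 kg
Cost = 0.939291 * 347.9 = 326.7793 $


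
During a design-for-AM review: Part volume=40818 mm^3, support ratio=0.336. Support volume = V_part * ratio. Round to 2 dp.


V_support = 40818 * 0.336 = 13714.85 mm^3


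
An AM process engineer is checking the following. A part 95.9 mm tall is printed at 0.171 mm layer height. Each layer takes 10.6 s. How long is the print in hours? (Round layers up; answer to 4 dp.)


Layers = ceil(95.9/0.171) = 561
t = 561 * 10.6 / 3600 = 1.6518 hrs


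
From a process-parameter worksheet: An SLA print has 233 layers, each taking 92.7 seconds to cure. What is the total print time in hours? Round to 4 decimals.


t = 233 * 92.7 / 3600 = 5.9998 hrs


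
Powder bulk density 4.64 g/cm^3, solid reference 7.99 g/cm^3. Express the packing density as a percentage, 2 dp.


Packing = (4.64/7.99)*100 = 58.07 %


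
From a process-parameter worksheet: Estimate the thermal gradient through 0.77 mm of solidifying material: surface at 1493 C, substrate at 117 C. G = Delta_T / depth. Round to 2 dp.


G = (1493-117)/0.77 = 1787.01 C/mm


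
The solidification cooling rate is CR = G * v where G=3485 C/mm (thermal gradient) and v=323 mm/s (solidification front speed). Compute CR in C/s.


CR = 3485 * 323 = 1125655 C/s


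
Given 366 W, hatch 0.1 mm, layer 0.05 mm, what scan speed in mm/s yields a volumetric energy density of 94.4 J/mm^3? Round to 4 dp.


v = 366 / (94.4*0.1*0.05) = 775.4237 mm/s


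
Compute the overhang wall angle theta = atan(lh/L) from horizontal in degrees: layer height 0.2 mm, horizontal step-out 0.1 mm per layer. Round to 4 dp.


angle = atan(0.2/0.1) = 63.4349 degrees


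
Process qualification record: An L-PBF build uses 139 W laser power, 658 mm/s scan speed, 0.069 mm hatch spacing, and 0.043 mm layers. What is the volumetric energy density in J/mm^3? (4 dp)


E = 139 / (658*0.069*0.043) = 71.1986 J/mm^3


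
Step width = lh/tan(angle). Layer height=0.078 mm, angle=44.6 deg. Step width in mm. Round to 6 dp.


step = 0.078 / tan(44.6) = 0.079097 mm


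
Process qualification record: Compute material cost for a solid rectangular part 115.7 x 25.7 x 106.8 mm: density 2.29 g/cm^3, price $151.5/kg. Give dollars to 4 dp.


V = 115.7 * 25.7 * 106.8 = 317568.732 mm^3 = 317.568732 cm^3
Mass = 317.568732 * 2.29 / 1000 = 0.7272324 kg
Cost = 0.7272324 * 151.5 = 110.1757 $


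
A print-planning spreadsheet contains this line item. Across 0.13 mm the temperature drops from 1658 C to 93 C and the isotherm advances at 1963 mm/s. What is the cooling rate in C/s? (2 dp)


G = (1658-93)/0.13 = 12038.46153846 C/mm
CR = 12038.46153846 * 1963 = 23631500.0 C/s


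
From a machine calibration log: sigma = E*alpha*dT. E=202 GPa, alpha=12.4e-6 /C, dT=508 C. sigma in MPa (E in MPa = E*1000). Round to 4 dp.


sigma = 202*1000 * 12.4e-6 * 508 = 1272.4384 MPa


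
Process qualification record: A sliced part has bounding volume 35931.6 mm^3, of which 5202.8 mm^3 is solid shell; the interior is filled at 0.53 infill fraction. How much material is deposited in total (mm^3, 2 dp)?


V_infill = (35931.6 - 5202.8) * 0.53 = 16286.26
V_total = 5202.8 + 16286.26 = 21489.06 mm^3


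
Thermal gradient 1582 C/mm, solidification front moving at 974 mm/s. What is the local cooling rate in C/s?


CR = 1582 * 974 = 1540868 C/s


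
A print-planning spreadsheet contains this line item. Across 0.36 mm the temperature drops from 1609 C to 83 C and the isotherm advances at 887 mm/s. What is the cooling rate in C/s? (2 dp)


G = (1609-83)/0.36 = 4238.88888889 C/mm
CR = 4238.88888889 * 887 = 3759894.44 C/s


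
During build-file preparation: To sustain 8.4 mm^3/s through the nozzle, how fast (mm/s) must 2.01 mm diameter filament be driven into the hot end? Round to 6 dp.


A = pi*(2.01/2)^2 = 3.173087
v = 8.4 / 3.173087 = 2.647264 mm/s


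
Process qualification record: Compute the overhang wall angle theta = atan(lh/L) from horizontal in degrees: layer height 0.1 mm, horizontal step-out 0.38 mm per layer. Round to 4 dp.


angle = atan(0.1/0.38) = 14.7436 degrees


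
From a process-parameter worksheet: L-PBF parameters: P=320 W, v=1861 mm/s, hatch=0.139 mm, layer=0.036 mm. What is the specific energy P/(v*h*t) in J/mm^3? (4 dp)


Build rate = 1861 * 0.139 * 0.036 = 9.312444 mm^3/s
SE = 320 / 9.312444 = 34.3626 J/mm^3


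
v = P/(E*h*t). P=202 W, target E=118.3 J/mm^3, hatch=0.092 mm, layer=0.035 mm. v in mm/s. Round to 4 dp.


v = 202 / (118.3*0.092*0.035) = 530.2867 mm/s


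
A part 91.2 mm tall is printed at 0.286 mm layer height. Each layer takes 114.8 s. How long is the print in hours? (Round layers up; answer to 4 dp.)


Layers = ceil(91.2/0.286) = 319
t = 319 * 114.8 / 3600 = 10.1726 hrs


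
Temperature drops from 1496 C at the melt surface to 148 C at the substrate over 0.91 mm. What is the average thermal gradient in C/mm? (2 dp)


G = (1496-148)/0.91 = 1481.32 C/mm


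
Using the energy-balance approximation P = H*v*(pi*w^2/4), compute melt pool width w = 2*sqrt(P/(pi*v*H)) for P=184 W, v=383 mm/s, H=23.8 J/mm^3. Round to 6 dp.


w = 2*sqrt(184/(pi*383*23.8)) = 0.160316 mm


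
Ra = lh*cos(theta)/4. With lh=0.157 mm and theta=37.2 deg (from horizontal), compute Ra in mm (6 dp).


Ra = 0.157 * cos(37.2) / 4 = 0.031264 mm


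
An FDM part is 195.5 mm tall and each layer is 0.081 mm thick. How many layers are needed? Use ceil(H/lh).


Layers = ceil(195.5/0.081) = 2414


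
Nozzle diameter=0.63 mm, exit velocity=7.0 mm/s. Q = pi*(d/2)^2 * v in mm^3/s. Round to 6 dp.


A = pi*(0.63/2)^2 = 0.31172453 mm^2
Q = 0.31172453 * 7.0 = 2.182072 mm^3/s


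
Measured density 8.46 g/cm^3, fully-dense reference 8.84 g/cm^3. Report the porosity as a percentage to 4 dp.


Porosity = (1-8.46/8.84)*100 = 4.2986 %


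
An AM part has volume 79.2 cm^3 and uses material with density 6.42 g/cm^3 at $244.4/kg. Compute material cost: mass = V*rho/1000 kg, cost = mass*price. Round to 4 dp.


Mass = 79.2*6.42/1000 = 0.508464 kg
Cost = 0.508464 * 244.4 = 124.2686 $


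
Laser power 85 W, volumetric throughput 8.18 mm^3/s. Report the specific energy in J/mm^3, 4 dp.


SE = 85 / 8.18 = 10.3912 J/mm^3


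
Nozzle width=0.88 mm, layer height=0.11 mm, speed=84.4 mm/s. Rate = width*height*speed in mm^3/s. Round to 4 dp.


Rate = 0.88 * 0.11 * 84.4 = 8.1699 mm^3/s


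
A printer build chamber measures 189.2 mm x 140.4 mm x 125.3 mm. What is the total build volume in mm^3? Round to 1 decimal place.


V = 189.2 * 140.4 * 125.3 = 3328429.1 mm^3


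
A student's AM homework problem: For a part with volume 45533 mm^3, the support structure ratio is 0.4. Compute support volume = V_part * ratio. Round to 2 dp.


V_support = 45533 * 0.4 = 18213.2 mm^3


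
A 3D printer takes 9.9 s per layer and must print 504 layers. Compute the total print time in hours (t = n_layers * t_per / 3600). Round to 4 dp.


t = 504 * 9.9 / 3600 = 1.386 hrs


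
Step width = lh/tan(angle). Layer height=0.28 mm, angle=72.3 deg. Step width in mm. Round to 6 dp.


step = 0.28 / tan(72.3) = 0.089359 mm


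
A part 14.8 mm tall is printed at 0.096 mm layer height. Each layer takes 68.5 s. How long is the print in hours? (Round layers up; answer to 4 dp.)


Layers = ceil(14.8/0.096) = 155
t = 155 * 68.5 / 3600 = 2.9493 hrs


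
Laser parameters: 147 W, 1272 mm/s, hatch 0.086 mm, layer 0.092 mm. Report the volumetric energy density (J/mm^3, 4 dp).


E = 147 / (1272*0.086*0.092) = 14.6064 J/mm^3


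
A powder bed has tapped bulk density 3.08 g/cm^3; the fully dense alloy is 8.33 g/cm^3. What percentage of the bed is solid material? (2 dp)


Packing = (3.08/8.33)*100 = 36.97 %


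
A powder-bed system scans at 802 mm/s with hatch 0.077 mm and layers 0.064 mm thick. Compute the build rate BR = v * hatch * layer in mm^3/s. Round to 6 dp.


Rate = 802 * 0.077 * 0.064 = 3.952256 mm^3/s


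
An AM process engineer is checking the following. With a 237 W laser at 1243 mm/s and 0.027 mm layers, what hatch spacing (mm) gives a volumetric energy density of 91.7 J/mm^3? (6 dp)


h = 237 / (91.7*1243*0.027) = 0.077009 mm


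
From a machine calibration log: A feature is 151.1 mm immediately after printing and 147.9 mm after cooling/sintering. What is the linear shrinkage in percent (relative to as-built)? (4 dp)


Shrinkage = ((151.1-147.9)/151.1)*100 = 2.1178 %


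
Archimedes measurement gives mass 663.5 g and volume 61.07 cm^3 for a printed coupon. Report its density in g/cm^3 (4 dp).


rho = 663.5 / 61.07 = 10.8646 g/cm^3


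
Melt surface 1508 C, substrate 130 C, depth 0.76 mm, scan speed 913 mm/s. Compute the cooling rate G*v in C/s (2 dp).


G = (1508-130)/0.76 = 1813.15789474 C/mm
CR = 1813.15789474 * 913 = 1655413.16 C/s


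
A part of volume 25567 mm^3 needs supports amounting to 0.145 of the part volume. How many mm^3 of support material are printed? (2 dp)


V_support = 25567 * 0.145 = 3707.22 mm^3


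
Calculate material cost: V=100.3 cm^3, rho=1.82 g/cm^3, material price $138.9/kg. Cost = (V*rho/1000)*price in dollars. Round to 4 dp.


Mass = 100.3*1.82/1000 = 0.182546 kg
Cost = 0.182546 * 138.9 = 25.3556 $


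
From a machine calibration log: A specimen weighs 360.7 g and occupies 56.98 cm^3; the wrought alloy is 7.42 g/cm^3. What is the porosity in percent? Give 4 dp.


rho_part = 360.7 / 56.98 = 6.33029133 g/cm^3
Porosity = (1 - 6.33029133/7.42)*100 = 14.6861 %


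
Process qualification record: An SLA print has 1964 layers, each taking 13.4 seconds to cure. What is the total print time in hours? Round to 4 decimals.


t = 1964 * 13.4 / 3600 = 7.3104 hrs


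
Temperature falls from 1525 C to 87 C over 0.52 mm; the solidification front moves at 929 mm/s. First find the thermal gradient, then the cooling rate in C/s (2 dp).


G = (1525-87)/0.52 = 2765.38461538 C/mm
CR = 2765.38461538 * 929 = 2569042.31 C/s


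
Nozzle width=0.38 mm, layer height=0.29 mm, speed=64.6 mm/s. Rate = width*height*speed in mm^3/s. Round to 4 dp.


Rate = 0.38 * 0.29 * 64.6 = 7.1189 mm^3/s


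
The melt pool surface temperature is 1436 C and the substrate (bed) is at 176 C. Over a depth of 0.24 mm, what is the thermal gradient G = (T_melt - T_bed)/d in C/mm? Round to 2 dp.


G = (1436-176)/0.24 = 5250.0 C/mm


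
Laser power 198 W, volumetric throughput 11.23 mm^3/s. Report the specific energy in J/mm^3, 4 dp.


SE = 198 / 11.23 = 17.6313 J/mm^3


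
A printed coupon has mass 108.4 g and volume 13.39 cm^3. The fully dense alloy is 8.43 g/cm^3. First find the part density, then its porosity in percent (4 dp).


rho_part = 108.4 / 13.39 = 8.09559373 g/cm^3
Porosity = (1 - 8.09559373/8.43)*100 = 3.9669 %


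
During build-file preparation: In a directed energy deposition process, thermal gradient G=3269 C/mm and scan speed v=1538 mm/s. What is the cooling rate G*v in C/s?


CR = 3269 * 1538 = 5027722 C/s


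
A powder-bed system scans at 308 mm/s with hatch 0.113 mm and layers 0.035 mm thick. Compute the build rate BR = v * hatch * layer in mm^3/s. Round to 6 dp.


Rate = 308 * 0.113 * 0.035 = 1.21814 mm^3/s


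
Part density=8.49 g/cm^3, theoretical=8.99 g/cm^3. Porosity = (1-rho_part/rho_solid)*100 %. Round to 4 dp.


Porosity = (1-8.49/8.99)*100 = 5.5617 %


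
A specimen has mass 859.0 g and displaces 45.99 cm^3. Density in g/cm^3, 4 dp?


rho = 859.0 / 45.99 = 18.678 g/cm^3


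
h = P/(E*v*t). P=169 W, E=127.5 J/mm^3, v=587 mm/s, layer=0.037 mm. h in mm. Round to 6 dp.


h = 169 / (127.5*587*0.037) = 0.061029 mm


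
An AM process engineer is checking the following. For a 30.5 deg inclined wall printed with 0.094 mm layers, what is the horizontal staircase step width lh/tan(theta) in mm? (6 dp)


step = 0.094 / tan(30.5) = 0.15958 mm


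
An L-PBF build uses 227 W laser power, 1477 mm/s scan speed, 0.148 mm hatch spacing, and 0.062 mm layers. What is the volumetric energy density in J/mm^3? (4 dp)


E = 227 / (1477*0.148*0.062) = 16.7491 J/mm^3


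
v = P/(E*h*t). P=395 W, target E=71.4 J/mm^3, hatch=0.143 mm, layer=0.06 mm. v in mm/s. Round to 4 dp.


v = 395 / (71.4*0.143*0.06) = 644.7801 mm/s


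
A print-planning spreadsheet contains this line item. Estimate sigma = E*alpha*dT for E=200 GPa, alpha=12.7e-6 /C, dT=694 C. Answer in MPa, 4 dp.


sigma = 200*1000 * 12.7e-6 * 694 = 1762.76 MPa


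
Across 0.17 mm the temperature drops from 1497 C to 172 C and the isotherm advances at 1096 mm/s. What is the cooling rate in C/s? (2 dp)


G = (1497-172)/0.17 = 7794.11764706 C/mm
CR = 7794.11764706 * 1096 = 8542352.94 C/s


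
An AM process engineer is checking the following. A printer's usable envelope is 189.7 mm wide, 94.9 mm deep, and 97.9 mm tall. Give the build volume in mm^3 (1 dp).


V = 189.7 * 94.9 * 97.9 = 1762447.7 mm^3


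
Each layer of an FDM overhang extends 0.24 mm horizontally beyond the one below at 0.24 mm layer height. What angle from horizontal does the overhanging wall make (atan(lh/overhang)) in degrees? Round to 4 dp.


angle = atan(0.24/0.24) = 45.0 degrees


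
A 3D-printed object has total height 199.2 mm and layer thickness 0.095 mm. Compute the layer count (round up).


Layers = ceil(199.2/0.095) = 2097


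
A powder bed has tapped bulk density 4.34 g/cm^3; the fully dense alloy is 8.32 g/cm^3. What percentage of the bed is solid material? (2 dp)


Packing = (4.34/8.32)*100 = 52.16 %


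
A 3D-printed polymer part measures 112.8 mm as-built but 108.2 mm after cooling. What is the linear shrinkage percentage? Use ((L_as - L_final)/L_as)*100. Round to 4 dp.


Shrinkage = ((112.8-108.2)/112.8)*100 = 4.078 %


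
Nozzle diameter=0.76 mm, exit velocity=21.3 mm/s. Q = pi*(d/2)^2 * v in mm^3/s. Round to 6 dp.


A = pi*(0.76/2)^2 = 0.45364598 mm^2
Q = 0.45364598 * 21.3 = 9.662659 mm^3/s


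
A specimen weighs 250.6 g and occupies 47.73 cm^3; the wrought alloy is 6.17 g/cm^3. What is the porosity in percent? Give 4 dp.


rho_part = 250.6 / 47.73 = 5.25036665 g/cm^3
Porosity = (1 - 5.25036665/6.17)*100 = 14.9049 %


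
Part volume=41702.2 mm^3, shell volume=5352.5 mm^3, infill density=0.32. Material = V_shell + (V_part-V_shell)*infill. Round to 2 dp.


V_infill = (41702.2 - 5352.5) * 0.32 = 11631.9
V_total = 5352.5 + 11631.9 = 16984.4 mm^3


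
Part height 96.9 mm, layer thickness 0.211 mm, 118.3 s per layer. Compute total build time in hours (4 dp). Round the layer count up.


Layers = ceil(96.9/0.211) = 460
t = 460 * 118.3 / 3600 = 15.1161 hrs


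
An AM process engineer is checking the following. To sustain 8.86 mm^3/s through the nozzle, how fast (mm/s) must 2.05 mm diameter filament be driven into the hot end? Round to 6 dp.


A = pi*(2.05/2)^2 = 3.300636
v = 8.86 / 3.300636 = 2.684331 mm/s


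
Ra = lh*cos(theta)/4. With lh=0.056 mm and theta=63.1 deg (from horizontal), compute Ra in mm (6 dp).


Ra = 0.056 * cos(63.1) / 4 = 0.006334 mm


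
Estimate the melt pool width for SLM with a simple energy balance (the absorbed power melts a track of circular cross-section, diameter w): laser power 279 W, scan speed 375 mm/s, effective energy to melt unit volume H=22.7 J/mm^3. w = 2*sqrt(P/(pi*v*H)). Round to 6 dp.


w = 2*sqrt(279/(pi*375*22.7)) = 0.204281 mm


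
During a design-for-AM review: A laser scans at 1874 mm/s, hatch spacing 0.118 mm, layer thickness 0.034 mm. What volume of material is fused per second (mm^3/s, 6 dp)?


Rate = 1874 * 0.118 * 0.034 = 7.518488 mm^3/s


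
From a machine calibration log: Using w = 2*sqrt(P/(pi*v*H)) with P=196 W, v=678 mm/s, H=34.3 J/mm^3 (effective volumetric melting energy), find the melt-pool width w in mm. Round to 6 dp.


w = 2*sqrt(196/(pi*678*34.3)) = 0.103591 mm


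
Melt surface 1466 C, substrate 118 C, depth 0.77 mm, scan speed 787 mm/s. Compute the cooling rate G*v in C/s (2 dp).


G = (1466-118)/0.77 = 1750.64935065 C/mm
CR = 1750.64935065 * 787 = 1377761.04 C/s


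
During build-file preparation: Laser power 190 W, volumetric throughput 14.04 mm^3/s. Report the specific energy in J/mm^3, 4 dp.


SE = 190 / 14.04 = 13.5328 J/mm^3


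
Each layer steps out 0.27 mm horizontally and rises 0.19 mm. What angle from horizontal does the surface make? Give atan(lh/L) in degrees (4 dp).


angle = atan(0.19/0.27) = 35.1342 degrees


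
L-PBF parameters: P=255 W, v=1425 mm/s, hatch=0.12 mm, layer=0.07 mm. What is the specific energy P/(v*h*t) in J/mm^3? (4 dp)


Build rate = 1425 * 0.12 * 0.07 = 11.97 mm^3/s
SE = 255 / 11.97 = 21.3033 J/mm^3


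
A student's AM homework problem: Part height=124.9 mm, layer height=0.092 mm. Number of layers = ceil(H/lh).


Layers = ceil(124.9/0.092) = 1358


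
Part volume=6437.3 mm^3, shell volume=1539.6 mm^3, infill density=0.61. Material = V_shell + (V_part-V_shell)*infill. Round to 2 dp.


V_infill = (6437.3 - 1539.6) * 0.61 = 2987.6
V_total = 1539.6 + 2987.6 = 4527.2 mm^3


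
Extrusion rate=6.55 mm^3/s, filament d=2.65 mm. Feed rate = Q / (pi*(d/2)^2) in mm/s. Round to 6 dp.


A = pi*(2.65/2)^2 = 5.515459
v = 6.55 / 5.515459 = 1.187571 mm/s
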